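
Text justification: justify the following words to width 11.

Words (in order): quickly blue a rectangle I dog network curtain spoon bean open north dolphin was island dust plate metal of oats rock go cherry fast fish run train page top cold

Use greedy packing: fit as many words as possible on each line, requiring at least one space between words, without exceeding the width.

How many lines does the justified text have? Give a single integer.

Line 1: ['quickly'] (min_width=7, slack=4)
Line 2: ['blue', 'a'] (min_width=6, slack=5)
Line 3: ['rectangle', 'I'] (min_width=11, slack=0)
Line 4: ['dog', 'network'] (min_width=11, slack=0)
Line 5: ['curtain'] (min_width=7, slack=4)
Line 6: ['spoon', 'bean'] (min_width=10, slack=1)
Line 7: ['open', 'north'] (min_width=10, slack=1)
Line 8: ['dolphin', 'was'] (min_width=11, slack=0)
Line 9: ['island', 'dust'] (min_width=11, slack=0)
Line 10: ['plate', 'metal'] (min_width=11, slack=0)
Line 11: ['of', 'oats'] (min_width=7, slack=4)
Line 12: ['rock', 'go'] (min_width=7, slack=4)
Line 13: ['cherry', 'fast'] (min_width=11, slack=0)
Line 14: ['fish', 'run'] (min_width=8, slack=3)
Line 15: ['train', 'page'] (min_width=10, slack=1)
Line 16: ['top', 'cold'] (min_width=8, slack=3)
Total lines: 16

Answer: 16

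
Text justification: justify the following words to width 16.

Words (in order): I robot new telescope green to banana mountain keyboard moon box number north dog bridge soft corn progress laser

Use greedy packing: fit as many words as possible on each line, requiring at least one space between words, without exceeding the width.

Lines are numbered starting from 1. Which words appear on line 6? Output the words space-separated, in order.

Answer: box number north

Derivation:
Line 1: ['I', 'robot', 'new'] (min_width=11, slack=5)
Line 2: ['telescope', 'green'] (min_width=15, slack=1)
Line 3: ['to', 'banana'] (min_width=9, slack=7)
Line 4: ['mountain'] (min_width=8, slack=8)
Line 5: ['keyboard', 'moon'] (min_width=13, slack=3)
Line 6: ['box', 'number', 'north'] (min_width=16, slack=0)
Line 7: ['dog', 'bridge', 'soft'] (min_width=15, slack=1)
Line 8: ['corn', 'progress'] (min_width=13, slack=3)
Line 9: ['laser'] (min_width=5, slack=11)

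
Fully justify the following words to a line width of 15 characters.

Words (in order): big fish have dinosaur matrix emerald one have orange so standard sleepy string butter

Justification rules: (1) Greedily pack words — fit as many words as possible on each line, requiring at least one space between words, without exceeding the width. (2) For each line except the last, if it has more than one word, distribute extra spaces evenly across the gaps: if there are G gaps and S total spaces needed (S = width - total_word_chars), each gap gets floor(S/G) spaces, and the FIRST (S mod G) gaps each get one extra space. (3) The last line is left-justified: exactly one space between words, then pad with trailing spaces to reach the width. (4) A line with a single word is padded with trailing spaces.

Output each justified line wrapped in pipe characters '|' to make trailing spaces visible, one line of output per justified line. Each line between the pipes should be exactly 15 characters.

Answer: |big  fish  have|
|dinosaur matrix|
|emerald     one|
|have  orange so|
|standard sleepy|
|string butter  |

Derivation:
Line 1: ['big', 'fish', 'have'] (min_width=13, slack=2)
Line 2: ['dinosaur', 'matrix'] (min_width=15, slack=0)
Line 3: ['emerald', 'one'] (min_width=11, slack=4)
Line 4: ['have', 'orange', 'so'] (min_width=14, slack=1)
Line 5: ['standard', 'sleepy'] (min_width=15, slack=0)
Line 6: ['string', 'butter'] (min_width=13, slack=2)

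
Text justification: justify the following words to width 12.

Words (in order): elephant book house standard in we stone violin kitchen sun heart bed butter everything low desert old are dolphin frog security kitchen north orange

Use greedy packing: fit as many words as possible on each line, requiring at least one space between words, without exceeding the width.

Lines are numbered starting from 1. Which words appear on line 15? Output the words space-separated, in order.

Line 1: ['elephant'] (min_width=8, slack=4)
Line 2: ['book', 'house'] (min_width=10, slack=2)
Line 3: ['standard', 'in'] (min_width=11, slack=1)
Line 4: ['we', 'stone'] (min_width=8, slack=4)
Line 5: ['violin'] (min_width=6, slack=6)
Line 6: ['kitchen', 'sun'] (min_width=11, slack=1)
Line 7: ['heart', 'bed'] (min_width=9, slack=3)
Line 8: ['butter'] (min_width=6, slack=6)
Line 9: ['everything'] (min_width=10, slack=2)
Line 10: ['low', 'desert'] (min_width=10, slack=2)
Line 11: ['old', 'are'] (min_width=7, slack=5)
Line 12: ['dolphin', 'frog'] (min_width=12, slack=0)
Line 13: ['security'] (min_width=8, slack=4)
Line 14: ['kitchen'] (min_width=7, slack=5)
Line 15: ['north', 'orange'] (min_width=12, slack=0)

Answer: north orange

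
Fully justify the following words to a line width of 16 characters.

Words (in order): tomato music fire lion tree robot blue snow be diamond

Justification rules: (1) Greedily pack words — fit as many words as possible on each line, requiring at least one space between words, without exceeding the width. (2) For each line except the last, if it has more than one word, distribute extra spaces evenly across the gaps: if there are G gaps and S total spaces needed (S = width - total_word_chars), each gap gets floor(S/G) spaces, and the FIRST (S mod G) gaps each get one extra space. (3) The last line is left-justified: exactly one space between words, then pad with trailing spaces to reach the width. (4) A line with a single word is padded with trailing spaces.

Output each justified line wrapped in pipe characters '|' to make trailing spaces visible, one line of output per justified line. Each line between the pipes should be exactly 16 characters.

Answer: |tomato     music|
|fire  lion  tree|
|robot  blue snow|
|be diamond      |

Derivation:
Line 1: ['tomato', 'music'] (min_width=12, slack=4)
Line 2: ['fire', 'lion', 'tree'] (min_width=14, slack=2)
Line 3: ['robot', 'blue', 'snow'] (min_width=15, slack=1)
Line 4: ['be', 'diamond'] (min_width=10, slack=6)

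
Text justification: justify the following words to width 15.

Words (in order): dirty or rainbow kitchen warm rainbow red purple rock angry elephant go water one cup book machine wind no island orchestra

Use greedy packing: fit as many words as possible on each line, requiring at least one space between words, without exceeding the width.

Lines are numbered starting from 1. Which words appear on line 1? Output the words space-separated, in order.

Line 1: ['dirty', 'or'] (min_width=8, slack=7)
Line 2: ['rainbow', 'kitchen'] (min_width=15, slack=0)
Line 3: ['warm', 'rainbow'] (min_width=12, slack=3)
Line 4: ['red', 'purple', 'rock'] (min_width=15, slack=0)
Line 5: ['angry', 'elephant'] (min_width=14, slack=1)
Line 6: ['go', 'water', 'one'] (min_width=12, slack=3)
Line 7: ['cup', 'book'] (min_width=8, slack=7)
Line 8: ['machine', 'wind', 'no'] (min_width=15, slack=0)
Line 9: ['island'] (min_width=6, slack=9)
Line 10: ['orchestra'] (min_width=9, slack=6)

Answer: dirty or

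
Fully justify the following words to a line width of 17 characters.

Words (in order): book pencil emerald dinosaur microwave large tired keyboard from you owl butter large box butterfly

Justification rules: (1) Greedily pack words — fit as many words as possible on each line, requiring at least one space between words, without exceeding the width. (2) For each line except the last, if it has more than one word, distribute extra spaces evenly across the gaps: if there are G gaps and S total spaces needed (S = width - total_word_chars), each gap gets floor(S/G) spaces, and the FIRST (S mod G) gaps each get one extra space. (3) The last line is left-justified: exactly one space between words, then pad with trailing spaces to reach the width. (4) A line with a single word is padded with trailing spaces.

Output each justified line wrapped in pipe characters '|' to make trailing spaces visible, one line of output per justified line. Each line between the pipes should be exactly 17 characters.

Line 1: ['book', 'pencil'] (min_width=11, slack=6)
Line 2: ['emerald', 'dinosaur'] (min_width=16, slack=1)
Line 3: ['microwave', 'large'] (min_width=15, slack=2)
Line 4: ['tired', 'keyboard'] (min_width=14, slack=3)
Line 5: ['from', 'you', 'owl'] (min_width=12, slack=5)
Line 6: ['butter', 'large', 'box'] (min_width=16, slack=1)
Line 7: ['butterfly'] (min_width=9, slack=8)

Answer: |book       pencil|
|emerald  dinosaur|
|microwave   large|
|tired    keyboard|
|from    you   owl|
|butter  large box|
|butterfly        |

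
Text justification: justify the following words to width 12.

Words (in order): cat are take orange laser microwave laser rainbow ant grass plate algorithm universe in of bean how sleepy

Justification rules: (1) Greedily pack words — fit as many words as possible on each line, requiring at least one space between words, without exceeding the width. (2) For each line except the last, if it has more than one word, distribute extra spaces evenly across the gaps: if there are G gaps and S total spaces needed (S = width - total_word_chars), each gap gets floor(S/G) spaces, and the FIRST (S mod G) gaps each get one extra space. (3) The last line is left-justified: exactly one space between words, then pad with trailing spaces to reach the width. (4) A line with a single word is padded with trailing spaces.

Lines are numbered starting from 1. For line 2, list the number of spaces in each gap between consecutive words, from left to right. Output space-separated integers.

Line 1: ['cat', 'are', 'take'] (min_width=12, slack=0)
Line 2: ['orange', 'laser'] (min_width=12, slack=0)
Line 3: ['microwave'] (min_width=9, slack=3)
Line 4: ['laser'] (min_width=5, slack=7)
Line 5: ['rainbow', 'ant'] (min_width=11, slack=1)
Line 6: ['grass', 'plate'] (min_width=11, slack=1)
Line 7: ['algorithm'] (min_width=9, slack=3)
Line 8: ['universe', 'in'] (min_width=11, slack=1)
Line 9: ['of', 'bean', 'how'] (min_width=11, slack=1)
Line 10: ['sleepy'] (min_width=6, slack=6)

Answer: 1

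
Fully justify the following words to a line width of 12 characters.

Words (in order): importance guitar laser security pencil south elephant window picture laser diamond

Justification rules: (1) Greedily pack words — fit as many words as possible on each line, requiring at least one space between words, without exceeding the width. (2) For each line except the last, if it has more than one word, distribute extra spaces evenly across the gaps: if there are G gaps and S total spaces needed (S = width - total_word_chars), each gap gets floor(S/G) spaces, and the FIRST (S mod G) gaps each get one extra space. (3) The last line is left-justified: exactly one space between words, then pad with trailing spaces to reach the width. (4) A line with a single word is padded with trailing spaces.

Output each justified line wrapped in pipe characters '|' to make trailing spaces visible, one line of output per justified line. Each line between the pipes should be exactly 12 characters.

Answer: |importance  |
|guitar laser|
|security    |
|pencil south|
|elephant    |
|window      |
|picture     |
|laser       |
|diamond     |

Derivation:
Line 1: ['importance'] (min_width=10, slack=2)
Line 2: ['guitar', 'laser'] (min_width=12, slack=0)
Line 3: ['security'] (min_width=8, slack=4)
Line 4: ['pencil', 'south'] (min_width=12, slack=0)
Line 5: ['elephant'] (min_width=8, slack=4)
Line 6: ['window'] (min_width=6, slack=6)
Line 7: ['picture'] (min_width=7, slack=5)
Line 8: ['laser'] (min_width=5, slack=7)
Line 9: ['diamond'] (min_width=7, slack=5)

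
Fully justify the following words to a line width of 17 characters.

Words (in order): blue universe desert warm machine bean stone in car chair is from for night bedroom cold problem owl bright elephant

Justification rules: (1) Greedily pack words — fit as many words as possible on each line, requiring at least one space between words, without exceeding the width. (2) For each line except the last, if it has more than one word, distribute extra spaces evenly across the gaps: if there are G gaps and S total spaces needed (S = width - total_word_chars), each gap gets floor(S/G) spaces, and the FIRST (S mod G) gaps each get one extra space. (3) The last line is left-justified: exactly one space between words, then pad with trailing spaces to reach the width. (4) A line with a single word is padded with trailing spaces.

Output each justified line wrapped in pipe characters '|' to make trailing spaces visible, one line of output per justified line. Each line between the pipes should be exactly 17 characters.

Answer: |blue     universe|
|desert       warm|
|machine      bean|
|stone    in   car|
|chair is from for|
|night     bedroom|
|cold  problem owl|
|bright elephant  |

Derivation:
Line 1: ['blue', 'universe'] (min_width=13, slack=4)
Line 2: ['desert', 'warm'] (min_width=11, slack=6)
Line 3: ['machine', 'bean'] (min_width=12, slack=5)
Line 4: ['stone', 'in', 'car'] (min_width=12, slack=5)
Line 5: ['chair', 'is', 'from', 'for'] (min_width=17, slack=0)
Line 6: ['night', 'bedroom'] (min_width=13, slack=4)
Line 7: ['cold', 'problem', 'owl'] (min_width=16, slack=1)
Line 8: ['bright', 'elephant'] (min_width=15, slack=2)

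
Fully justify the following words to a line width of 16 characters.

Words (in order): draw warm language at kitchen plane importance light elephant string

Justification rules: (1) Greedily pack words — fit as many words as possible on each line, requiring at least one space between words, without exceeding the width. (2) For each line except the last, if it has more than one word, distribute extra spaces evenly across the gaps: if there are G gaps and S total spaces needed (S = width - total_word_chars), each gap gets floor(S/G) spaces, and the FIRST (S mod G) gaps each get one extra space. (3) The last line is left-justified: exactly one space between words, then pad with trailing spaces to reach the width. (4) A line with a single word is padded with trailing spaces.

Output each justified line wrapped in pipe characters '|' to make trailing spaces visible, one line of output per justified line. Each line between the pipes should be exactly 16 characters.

Line 1: ['draw', 'warm'] (min_width=9, slack=7)
Line 2: ['language', 'at'] (min_width=11, slack=5)
Line 3: ['kitchen', 'plane'] (min_width=13, slack=3)
Line 4: ['importance', 'light'] (min_width=16, slack=0)
Line 5: ['elephant', 'string'] (min_width=15, slack=1)

Answer: |draw        warm|
|language      at|
|kitchen    plane|
|importance light|
|elephant string |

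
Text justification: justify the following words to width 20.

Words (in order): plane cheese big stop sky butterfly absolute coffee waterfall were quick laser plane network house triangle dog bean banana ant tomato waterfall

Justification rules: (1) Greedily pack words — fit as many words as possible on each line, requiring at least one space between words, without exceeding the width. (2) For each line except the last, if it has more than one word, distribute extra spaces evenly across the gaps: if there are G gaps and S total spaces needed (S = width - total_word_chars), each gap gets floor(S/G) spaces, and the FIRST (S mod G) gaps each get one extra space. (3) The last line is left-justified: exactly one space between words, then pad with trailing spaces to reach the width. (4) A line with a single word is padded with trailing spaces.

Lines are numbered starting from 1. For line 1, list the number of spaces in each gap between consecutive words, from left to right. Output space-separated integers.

Answer: 3 3

Derivation:
Line 1: ['plane', 'cheese', 'big'] (min_width=16, slack=4)
Line 2: ['stop', 'sky', 'butterfly'] (min_width=18, slack=2)
Line 3: ['absolute', 'coffee'] (min_width=15, slack=5)
Line 4: ['waterfall', 'were', 'quick'] (min_width=20, slack=0)
Line 5: ['laser', 'plane', 'network'] (min_width=19, slack=1)
Line 6: ['house', 'triangle', 'dog'] (min_width=18, slack=2)
Line 7: ['bean', 'banana', 'ant'] (min_width=15, slack=5)
Line 8: ['tomato', 'waterfall'] (min_width=16, slack=4)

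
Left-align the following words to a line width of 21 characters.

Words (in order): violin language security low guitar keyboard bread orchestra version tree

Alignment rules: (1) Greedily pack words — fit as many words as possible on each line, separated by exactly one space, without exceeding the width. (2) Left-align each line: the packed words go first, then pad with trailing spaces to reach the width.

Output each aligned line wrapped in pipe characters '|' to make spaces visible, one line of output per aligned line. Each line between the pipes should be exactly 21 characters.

Answer: |violin language      |
|security low guitar  |
|keyboard bread       |
|orchestra version    |
|tree                 |

Derivation:
Line 1: ['violin', 'language'] (min_width=15, slack=6)
Line 2: ['security', 'low', 'guitar'] (min_width=19, slack=2)
Line 3: ['keyboard', 'bread'] (min_width=14, slack=7)
Line 4: ['orchestra', 'version'] (min_width=17, slack=4)
Line 5: ['tree'] (min_width=4, slack=17)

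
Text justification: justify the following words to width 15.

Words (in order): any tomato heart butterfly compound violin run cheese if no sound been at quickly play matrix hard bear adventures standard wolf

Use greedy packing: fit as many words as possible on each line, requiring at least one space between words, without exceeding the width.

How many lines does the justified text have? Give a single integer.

Line 1: ['any', 'tomato'] (min_width=10, slack=5)
Line 2: ['heart', 'butterfly'] (min_width=15, slack=0)
Line 3: ['compound', 'violin'] (min_width=15, slack=0)
Line 4: ['run', 'cheese', 'if'] (min_width=13, slack=2)
Line 5: ['no', 'sound', 'been'] (min_width=13, slack=2)
Line 6: ['at', 'quickly', 'play'] (min_width=15, slack=0)
Line 7: ['matrix', 'hard'] (min_width=11, slack=4)
Line 8: ['bear', 'adventures'] (min_width=15, slack=0)
Line 9: ['standard', 'wolf'] (min_width=13, slack=2)
Total lines: 9

Answer: 9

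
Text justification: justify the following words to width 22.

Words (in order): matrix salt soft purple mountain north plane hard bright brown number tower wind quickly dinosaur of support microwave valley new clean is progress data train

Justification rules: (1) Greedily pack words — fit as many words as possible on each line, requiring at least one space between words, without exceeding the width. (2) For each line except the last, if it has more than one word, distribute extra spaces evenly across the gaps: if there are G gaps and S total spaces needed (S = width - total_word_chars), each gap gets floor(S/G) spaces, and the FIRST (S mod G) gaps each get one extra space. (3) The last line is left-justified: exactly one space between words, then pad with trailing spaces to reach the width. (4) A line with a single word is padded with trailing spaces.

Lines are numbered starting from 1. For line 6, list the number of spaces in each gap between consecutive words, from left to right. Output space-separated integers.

Answer: 2 2

Derivation:
Line 1: ['matrix', 'salt', 'soft'] (min_width=16, slack=6)
Line 2: ['purple', 'mountain', 'north'] (min_width=21, slack=1)
Line 3: ['plane', 'hard', 'bright'] (min_width=17, slack=5)
Line 4: ['brown', 'number', 'tower'] (min_width=18, slack=4)
Line 5: ['wind', 'quickly', 'dinosaur'] (min_width=21, slack=1)
Line 6: ['of', 'support', 'microwave'] (min_width=20, slack=2)
Line 7: ['valley', 'new', 'clean', 'is'] (min_width=19, slack=3)
Line 8: ['progress', 'data', 'train'] (min_width=19, slack=3)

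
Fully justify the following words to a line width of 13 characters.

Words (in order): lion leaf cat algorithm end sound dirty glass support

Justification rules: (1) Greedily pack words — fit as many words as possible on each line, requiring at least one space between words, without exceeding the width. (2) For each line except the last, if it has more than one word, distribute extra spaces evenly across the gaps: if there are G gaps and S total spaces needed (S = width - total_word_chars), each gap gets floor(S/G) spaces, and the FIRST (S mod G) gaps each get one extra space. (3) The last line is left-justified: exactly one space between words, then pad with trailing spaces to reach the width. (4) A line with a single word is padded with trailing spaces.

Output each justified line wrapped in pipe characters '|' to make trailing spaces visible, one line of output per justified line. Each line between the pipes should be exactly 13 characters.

Answer: |lion leaf cat|
|algorithm end|
|sound   dirty|
|glass support|

Derivation:
Line 1: ['lion', 'leaf', 'cat'] (min_width=13, slack=0)
Line 2: ['algorithm', 'end'] (min_width=13, slack=0)
Line 3: ['sound', 'dirty'] (min_width=11, slack=2)
Line 4: ['glass', 'support'] (min_width=13, slack=0)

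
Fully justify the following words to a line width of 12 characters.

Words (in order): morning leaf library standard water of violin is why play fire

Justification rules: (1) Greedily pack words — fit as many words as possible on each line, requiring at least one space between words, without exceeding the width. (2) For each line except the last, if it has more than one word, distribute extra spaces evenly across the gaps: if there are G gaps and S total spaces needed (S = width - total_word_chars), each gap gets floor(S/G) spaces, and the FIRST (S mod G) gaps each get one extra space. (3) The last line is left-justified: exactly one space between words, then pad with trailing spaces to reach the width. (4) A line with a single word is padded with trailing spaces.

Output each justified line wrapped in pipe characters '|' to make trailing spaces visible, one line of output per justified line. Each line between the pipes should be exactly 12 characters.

Answer: |morning leaf|
|library     |
|standard    |
|water     of|
|violin    is|
|why     play|
|fire        |

Derivation:
Line 1: ['morning', 'leaf'] (min_width=12, slack=0)
Line 2: ['library'] (min_width=7, slack=5)
Line 3: ['standard'] (min_width=8, slack=4)
Line 4: ['water', 'of'] (min_width=8, slack=4)
Line 5: ['violin', 'is'] (min_width=9, slack=3)
Line 6: ['why', 'play'] (min_width=8, slack=4)
Line 7: ['fire'] (min_width=4, slack=8)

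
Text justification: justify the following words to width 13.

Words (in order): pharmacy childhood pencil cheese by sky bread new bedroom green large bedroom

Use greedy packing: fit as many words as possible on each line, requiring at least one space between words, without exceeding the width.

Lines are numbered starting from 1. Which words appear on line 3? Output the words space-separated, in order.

Line 1: ['pharmacy'] (min_width=8, slack=5)
Line 2: ['childhood'] (min_width=9, slack=4)
Line 3: ['pencil', 'cheese'] (min_width=13, slack=0)
Line 4: ['by', 'sky', 'bread'] (min_width=12, slack=1)
Line 5: ['new', 'bedroom'] (min_width=11, slack=2)
Line 6: ['green', 'large'] (min_width=11, slack=2)
Line 7: ['bedroom'] (min_width=7, slack=6)

Answer: pencil cheese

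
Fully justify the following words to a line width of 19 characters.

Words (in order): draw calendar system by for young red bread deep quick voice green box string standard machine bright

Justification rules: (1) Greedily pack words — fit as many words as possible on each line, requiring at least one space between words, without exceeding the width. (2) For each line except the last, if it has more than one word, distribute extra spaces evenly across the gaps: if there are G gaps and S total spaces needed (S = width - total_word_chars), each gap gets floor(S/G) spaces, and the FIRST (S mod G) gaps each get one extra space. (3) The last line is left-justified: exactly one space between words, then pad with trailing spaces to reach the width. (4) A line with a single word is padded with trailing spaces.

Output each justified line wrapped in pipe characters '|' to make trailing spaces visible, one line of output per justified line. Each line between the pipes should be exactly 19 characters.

Answer: |draw       calendar|
|system by for young|
|red    bread   deep|
|quick  voice  green|
|box string standard|
|machine bright     |

Derivation:
Line 1: ['draw', 'calendar'] (min_width=13, slack=6)
Line 2: ['system', 'by', 'for', 'young'] (min_width=19, slack=0)
Line 3: ['red', 'bread', 'deep'] (min_width=14, slack=5)
Line 4: ['quick', 'voice', 'green'] (min_width=17, slack=2)
Line 5: ['box', 'string', 'standard'] (min_width=19, slack=0)
Line 6: ['machine', 'bright'] (min_width=14, slack=5)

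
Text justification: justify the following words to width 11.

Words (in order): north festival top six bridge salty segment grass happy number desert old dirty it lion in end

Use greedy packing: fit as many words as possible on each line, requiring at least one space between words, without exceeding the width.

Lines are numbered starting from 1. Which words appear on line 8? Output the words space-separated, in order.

Answer: number

Derivation:
Line 1: ['north'] (min_width=5, slack=6)
Line 2: ['festival'] (min_width=8, slack=3)
Line 3: ['top', 'six'] (min_width=7, slack=4)
Line 4: ['bridge'] (min_width=6, slack=5)
Line 5: ['salty'] (min_width=5, slack=6)
Line 6: ['segment'] (min_width=7, slack=4)
Line 7: ['grass', 'happy'] (min_width=11, slack=0)
Line 8: ['number'] (min_width=6, slack=5)
Line 9: ['desert', 'old'] (min_width=10, slack=1)
Line 10: ['dirty', 'it'] (min_width=8, slack=3)
Line 11: ['lion', 'in', 'end'] (min_width=11, slack=0)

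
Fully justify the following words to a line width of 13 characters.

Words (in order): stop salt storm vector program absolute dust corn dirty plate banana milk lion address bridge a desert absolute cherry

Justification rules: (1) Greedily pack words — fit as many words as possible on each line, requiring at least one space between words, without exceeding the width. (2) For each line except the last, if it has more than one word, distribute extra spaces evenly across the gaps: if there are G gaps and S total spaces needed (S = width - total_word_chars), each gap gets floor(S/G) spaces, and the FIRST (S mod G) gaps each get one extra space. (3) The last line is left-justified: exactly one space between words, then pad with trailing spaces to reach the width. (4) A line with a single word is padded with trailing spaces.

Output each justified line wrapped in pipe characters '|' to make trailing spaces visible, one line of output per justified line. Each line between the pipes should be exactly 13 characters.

Line 1: ['stop', 'salt'] (min_width=9, slack=4)
Line 2: ['storm', 'vector'] (min_width=12, slack=1)
Line 3: ['program'] (min_width=7, slack=6)
Line 4: ['absolute', 'dust'] (min_width=13, slack=0)
Line 5: ['corn', 'dirty'] (min_width=10, slack=3)
Line 6: ['plate', 'banana'] (min_width=12, slack=1)
Line 7: ['milk', 'lion'] (min_width=9, slack=4)
Line 8: ['address'] (min_width=7, slack=6)
Line 9: ['bridge', 'a'] (min_width=8, slack=5)
Line 10: ['desert'] (min_width=6, slack=7)
Line 11: ['absolute'] (min_width=8, slack=5)
Line 12: ['cherry'] (min_width=6, slack=7)

Answer: |stop     salt|
|storm  vector|
|program      |
|absolute dust|
|corn    dirty|
|plate  banana|
|milk     lion|
|address      |
|bridge      a|
|desert       |
|absolute     |
|cherry       |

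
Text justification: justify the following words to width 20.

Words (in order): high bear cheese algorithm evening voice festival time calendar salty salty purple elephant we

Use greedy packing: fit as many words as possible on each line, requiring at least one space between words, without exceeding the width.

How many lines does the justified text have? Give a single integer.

Line 1: ['high', 'bear', 'cheese'] (min_width=16, slack=4)
Line 2: ['algorithm', 'evening'] (min_width=17, slack=3)
Line 3: ['voice', 'festival', 'time'] (min_width=19, slack=1)
Line 4: ['calendar', 'salty', 'salty'] (min_width=20, slack=0)
Line 5: ['purple', 'elephant', 'we'] (min_width=18, slack=2)
Total lines: 5

Answer: 5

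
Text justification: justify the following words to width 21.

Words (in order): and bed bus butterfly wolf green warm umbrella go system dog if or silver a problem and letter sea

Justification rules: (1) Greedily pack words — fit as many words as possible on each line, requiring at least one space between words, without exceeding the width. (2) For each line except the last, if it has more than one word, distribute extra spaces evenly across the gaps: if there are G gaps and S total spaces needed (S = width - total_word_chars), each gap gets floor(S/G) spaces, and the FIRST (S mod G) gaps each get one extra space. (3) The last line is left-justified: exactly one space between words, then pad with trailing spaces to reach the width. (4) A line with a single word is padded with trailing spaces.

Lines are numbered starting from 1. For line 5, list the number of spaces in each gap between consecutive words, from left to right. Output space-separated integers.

Answer: 3 2

Derivation:
Line 1: ['and', 'bed', 'bus', 'butterfly'] (min_width=21, slack=0)
Line 2: ['wolf', 'green', 'warm'] (min_width=15, slack=6)
Line 3: ['umbrella', 'go', 'system'] (min_width=18, slack=3)
Line 4: ['dog', 'if', 'or', 'silver', 'a'] (min_width=18, slack=3)
Line 5: ['problem', 'and', 'letter'] (min_width=18, slack=3)
Line 6: ['sea'] (min_width=3, slack=18)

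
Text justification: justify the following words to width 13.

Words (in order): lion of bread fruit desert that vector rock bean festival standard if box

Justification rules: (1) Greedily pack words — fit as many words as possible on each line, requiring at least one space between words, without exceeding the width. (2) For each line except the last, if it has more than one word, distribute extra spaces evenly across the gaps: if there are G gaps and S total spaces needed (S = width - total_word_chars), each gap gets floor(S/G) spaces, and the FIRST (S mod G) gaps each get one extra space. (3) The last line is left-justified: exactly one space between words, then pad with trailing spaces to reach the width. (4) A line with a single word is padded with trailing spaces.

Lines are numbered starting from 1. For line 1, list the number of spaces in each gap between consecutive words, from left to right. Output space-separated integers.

Line 1: ['lion', 'of', 'bread'] (min_width=13, slack=0)
Line 2: ['fruit', 'desert'] (min_width=12, slack=1)
Line 3: ['that', 'vector'] (min_width=11, slack=2)
Line 4: ['rock', 'bean'] (min_width=9, slack=4)
Line 5: ['festival'] (min_width=8, slack=5)
Line 6: ['standard', 'if'] (min_width=11, slack=2)
Line 7: ['box'] (min_width=3, slack=10)

Answer: 1 1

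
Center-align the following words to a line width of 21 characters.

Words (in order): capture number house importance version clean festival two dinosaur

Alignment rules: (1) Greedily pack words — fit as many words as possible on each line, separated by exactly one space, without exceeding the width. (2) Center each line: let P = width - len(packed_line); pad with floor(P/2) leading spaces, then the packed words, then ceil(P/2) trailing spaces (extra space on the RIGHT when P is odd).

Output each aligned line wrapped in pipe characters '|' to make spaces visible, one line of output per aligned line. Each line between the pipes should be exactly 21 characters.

Line 1: ['capture', 'number', 'house'] (min_width=20, slack=1)
Line 2: ['importance', 'version'] (min_width=18, slack=3)
Line 3: ['clean', 'festival', 'two'] (min_width=18, slack=3)
Line 4: ['dinosaur'] (min_width=8, slack=13)

Answer: |capture number house |
| importance version  |
| clean festival two  |
|      dinosaur       |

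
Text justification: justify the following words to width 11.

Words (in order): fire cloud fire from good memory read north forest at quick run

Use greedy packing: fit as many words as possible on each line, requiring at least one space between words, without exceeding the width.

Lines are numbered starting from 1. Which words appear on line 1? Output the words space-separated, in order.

Answer: fire cloud

Derivation:
Line 1: ['fire', 'cloud'] (min_width=10, slack=1)
Line 2: ['fire', 'from'] (min_width=9, slack=2)
Line 3: ['good', 'memory'] (min_width=11, slack=0)
Line 4: ['read', 'north'] (min_width=10, slack=1)
Line 5: ['forest', 'at'] (min_width=9, slack=2)
Line 6: ['quick', 'run'] (min_width=9, slack=2)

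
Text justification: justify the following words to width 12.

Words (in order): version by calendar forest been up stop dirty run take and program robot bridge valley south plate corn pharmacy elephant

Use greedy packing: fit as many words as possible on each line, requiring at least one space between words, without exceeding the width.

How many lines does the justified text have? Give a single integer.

Line 1: ['version', 'by'] (min_width=10, slack=2)
Line 2: ['calendar'] (min_width=8, slack=4)
Line 3: ['forest', 'been'] (min_width=11, slack=1)
Line 4: ['up', 'stop'] (min_width=7, slack=5)
Line 5: ['dirty', 'run'] (min_width=9, slack=3)
Line 6: ['take', 'and'] (min_width=8, slack=4)
Line 7: ['program'] (min_width=7, slack=5)
Line 8: ['robot', 'bridge'] (min_width=12, slack=0)
Line 9: ['valley', 'south'] (min_width=12, slack=0)
Line 10: ['plate', 'corn'] (min_width=10, slack=2)
Line 11: ['pharmacy'] (min_width=8, slack=4)
Line 12: ['elephant'] (min_width=8, slack=4)
Total lines: 12

Answer: 12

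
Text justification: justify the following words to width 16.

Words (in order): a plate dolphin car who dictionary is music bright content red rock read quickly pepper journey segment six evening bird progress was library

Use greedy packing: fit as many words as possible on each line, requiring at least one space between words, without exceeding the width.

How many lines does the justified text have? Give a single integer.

Answer: 11

Derivation:
Line 1: ['a', 'plate', 'dolphin'] (min_width=15, slack=1)
Line 2: ['car', 'who'] (min_width=7, slack=9)
Line 3: ['dictionary', 'is'] (min_width=13, slack=3)
Line 4: ['music', 'bright'] (min_width=12, slack=4)
Line 5: ['content', 'red', 'rock'] (min_width=16, slack=0)
Line 6: ['read', 'quickly'] (min_width=12, slack=4)
Line 7: ['pepper', 'journey'] (min_width=14, slack=2)
Line 8: ['segment', 'six'] (min_width=11, slack=5)
Line 9: ['evening', 'bird'] (min_width=12, slack=4)
Line 10: ['progress', 'was'] (min_width=12, slack=4)
Line 11: ['library'] (min_width=7, slack=9)
Total lines: 11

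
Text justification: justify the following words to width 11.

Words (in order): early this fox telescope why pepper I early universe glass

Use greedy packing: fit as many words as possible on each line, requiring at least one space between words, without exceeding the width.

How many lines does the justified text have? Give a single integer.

Answer: 7

Derivation:
Line 1: ['early', 'this'] (min_width=10, slack=1)
Line 2: ['fox'] (min_width=3, slack=8)
Line 3: ['telescope'] (min_width=9, slack=2)
Line 4: ['why', 'pepper'] (min_width=10, slack=1)
Line 5: ['I', 'early'] (min_width=7, slack=4)
Line 6: ['universe'] (min_width=8, slack=3)
Line 7: ['glass'] (min_width=5, slack=6)
Total lines: 7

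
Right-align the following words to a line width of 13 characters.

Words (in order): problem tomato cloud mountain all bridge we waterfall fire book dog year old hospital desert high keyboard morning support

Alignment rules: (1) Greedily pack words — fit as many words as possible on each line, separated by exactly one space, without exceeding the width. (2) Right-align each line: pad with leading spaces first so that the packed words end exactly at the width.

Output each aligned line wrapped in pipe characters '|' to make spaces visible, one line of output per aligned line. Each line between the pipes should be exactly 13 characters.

Line 1: ['problem'] (min_width=7, slack=6)
Line 2: ['tomato', 'cloud'] (min_width=12, slack=1)
Line 3: ['mountain', 'all'] (min_width=12, slack=1)
Line 4: ['bridge', 'we'] (min_width=9, slack=4)
Line 5: ['waterfall'] (min_width=9, slack=4)
Line 6: ['fire', 'book', 'dog'] (min_width=13, slack=0)
Line 7: ['year', 'old'] (min_width=8, slack=5)
Line 8: ['hospital'] (min_width=8, slack=5)
Line 9: ['desert', 'high'] (min_width=11, slack=2)
Line 10: ['keyboard'] (min_width=8, slack=5)
Line 11: ['morning'] (min_width=7, slack=6)
Line 12: ['support'] (min_width=7, slack=6)

Answer: |      problem|
| tomato cloud|
| mountain all|
|    bridge we|
|    waterfall|
|fire book dog|
|     year old|
|     hospital|
|  desert high|
|     keyboard|
|      morning|
|      support|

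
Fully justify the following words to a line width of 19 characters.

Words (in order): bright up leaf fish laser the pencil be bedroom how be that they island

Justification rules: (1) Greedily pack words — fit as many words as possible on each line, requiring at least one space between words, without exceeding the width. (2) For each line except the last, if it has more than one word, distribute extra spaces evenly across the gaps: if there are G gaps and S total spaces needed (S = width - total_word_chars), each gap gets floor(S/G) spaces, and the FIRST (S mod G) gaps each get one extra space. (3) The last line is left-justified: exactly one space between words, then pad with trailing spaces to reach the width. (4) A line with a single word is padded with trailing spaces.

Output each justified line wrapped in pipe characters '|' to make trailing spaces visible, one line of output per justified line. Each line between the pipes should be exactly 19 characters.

Line 1: ['bright', 'up', 'leaf', 'fish'] (min_width=19, slack=0)
Line 2: ['laser', 'the', 'pencil', 'be'] (min_width=19, slack=0)
Line 3: ['bedroom', 'how', 'be', 'that'] (min_width=19, slack=0)
Line 4: ['they', 'island'] (min_width=11, slack=8)

Answer: |bright up leaf fish|
|laser the pencil be|
|bedroom how be that|
|they island        |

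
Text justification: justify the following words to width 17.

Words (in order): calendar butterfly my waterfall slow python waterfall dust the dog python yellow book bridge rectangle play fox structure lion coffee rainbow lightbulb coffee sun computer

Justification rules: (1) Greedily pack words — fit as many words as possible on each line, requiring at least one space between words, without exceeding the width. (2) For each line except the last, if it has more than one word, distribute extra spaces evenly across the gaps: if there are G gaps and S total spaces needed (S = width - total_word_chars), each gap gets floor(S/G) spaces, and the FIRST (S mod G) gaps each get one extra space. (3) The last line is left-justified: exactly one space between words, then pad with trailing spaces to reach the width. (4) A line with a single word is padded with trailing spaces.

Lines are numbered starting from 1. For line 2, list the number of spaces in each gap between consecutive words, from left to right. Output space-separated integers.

Answer: 6

Derivation:
Line 1: ['calendar'] (min_width=8, slack=9)
Line 2: ['butterfly', 'my'] (min_width=12, slack=5)
Line 3: ['waterfall', 'slow'] (min_width=14, slack=3)
Line 4: ['python', 'waterfall'] (min_width=16, slack=1)
Line 5: ['dust', 'the', 'dog'] (min_width=12, slack=5)
Line 6: ['python', 'yellow'] (min_width=13, slack=4)
Line 7: ['book', 'bridge'] (min_width=11, slack=6)
Line 8: ['rectangle', 'play'] (min_width=14, slack=3)
Line 9: ['fox', 'structure'] (min_width=13, slack=4)
Line 10: ['lion', 'coffee'] (min_width=11, slack=6)
Line 11: ['rainbow', 'lightbulb'] (min_width=17, slack=0)
Line 12: ['coffee', 'sun'] (min_width=10, slack=7)
Line 13: ['computer'] (min_width=8, slack=9)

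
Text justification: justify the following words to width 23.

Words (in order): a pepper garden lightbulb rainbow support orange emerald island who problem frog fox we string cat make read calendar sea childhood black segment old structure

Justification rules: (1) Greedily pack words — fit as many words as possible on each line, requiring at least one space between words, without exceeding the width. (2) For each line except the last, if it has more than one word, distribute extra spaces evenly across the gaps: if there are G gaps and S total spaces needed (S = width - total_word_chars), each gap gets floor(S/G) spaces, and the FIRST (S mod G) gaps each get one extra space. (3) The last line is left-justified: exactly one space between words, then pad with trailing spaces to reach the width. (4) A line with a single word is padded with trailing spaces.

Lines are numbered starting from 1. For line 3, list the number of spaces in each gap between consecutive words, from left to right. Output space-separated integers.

Line 1: ['a', 'pepper', 'garden'] (min_width=15, slack=8)
Line 2: ['lightbulb', 'rainbow'] (min_width=17, slack=6)
Line 3: ['support', 'orange', 'emerald'] (min_width=22, slack=1)
Line 4: ['island', 'who', 'problem', 'frog'] (min_width=23, slack=0)
Line 5: ['fox', 'we', 'string', 'cat', 'make'] (min_width=22, slack=1)
Line 6: ['read', 'calendar', 'sea'] (min_width=17, slack=6)
Line 7: ['childhood', 'black', 'segment'] (min_width=23, slack=0)
Line 8: ['old', 'structure'] (min_width=13, slack=10)

Answer: 2 1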